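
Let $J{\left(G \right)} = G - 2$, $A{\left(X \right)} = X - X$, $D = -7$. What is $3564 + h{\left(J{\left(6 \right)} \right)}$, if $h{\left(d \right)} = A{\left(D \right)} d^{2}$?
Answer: $3564$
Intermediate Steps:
$A{\left(X \right)} = 0$
$J{\left(G \right)} = -2 + G$
$h{\left(d \right)} = 0$ ($h{\left(d \right)} = 0 d^{2} = 0$)
$3564 + h{\left(J{\left(6 \right)} \right)} = 3564 + 0 = 3564$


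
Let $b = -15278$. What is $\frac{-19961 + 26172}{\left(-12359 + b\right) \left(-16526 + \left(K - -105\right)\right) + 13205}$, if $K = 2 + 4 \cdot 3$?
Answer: $\frac{6211}{453453464} \approx 1.3697 \cdot 10^{-5}$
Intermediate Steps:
$K = 14$ ($K = 2 + 12 = 14$)
$\frac{-19961 + 26172}{\left(-12359 + b\right) \left(-16526 + \left(K - -105\right)\right) + 13205} = \frac{-19961 + 26172}{\left(-12359 - 15278\right) \left(-16526 + \left(14 - -105\right)\right) + 13205} = \frac{6211}{- 27637 \left(-16526 + \left(14 + 105\right)\right) + 13205} = \frac{6211}{- 27637 \left(-16526 + 119\right) + 13205} = \frac{6211}{\left(-27637\right) \left(-16407\right) + 13205} = \frac{6211}{453440259 + 13205} = \frac{6211}{453453464}$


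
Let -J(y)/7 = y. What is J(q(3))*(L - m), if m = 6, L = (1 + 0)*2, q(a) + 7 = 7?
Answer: 0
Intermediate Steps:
q(a) = 0 (q(a) = -7 + 7 = 0)
L = 2 (L = 1*2 = 2)
J(y) = -7*y
J(q(3))*(L - m) = (-7*0)*(2 - 1*6) = 0*(2 - 6) = 0*(-4) = 0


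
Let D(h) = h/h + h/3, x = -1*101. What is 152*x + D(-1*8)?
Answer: -46061/3 ≈ -15354.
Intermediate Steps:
x = -101
D(h) = 1 + h/3 (D(h) = 1 + h*(⅓) = 1 + h/3)
152*x + D(-1*8) = 152*(-101) + (1 + (-1*8)/3) = -15352 + (1 + (⅓)*(-8)) = -15352 + (1 - 8/3) = -15352 - 5/3 = -46061/3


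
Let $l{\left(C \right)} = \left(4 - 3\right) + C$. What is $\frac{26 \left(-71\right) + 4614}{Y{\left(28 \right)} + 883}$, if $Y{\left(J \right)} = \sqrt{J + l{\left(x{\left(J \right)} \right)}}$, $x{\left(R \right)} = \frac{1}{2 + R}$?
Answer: $\frac{73324320}{23389799} - \frac{2768 \sqrt{26130}}{23389799} \approx 3.1158$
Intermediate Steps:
$l{\left(C \right)} = 1 + C$
$Y{\left(J \right)} = \sqrt{1 + J + \frac{1}{2 + J}}$ ($Y{\left(J \right)} = \sqrt{J + \left(1 + \frac{1}{2 + J}\right)} = \sqrt{1 + J + \frac{1}{2 + J}}$)
$\frac{26 \left(-71\right) + 4614}{Y{\left(28 \right)} + 883} = \frac{26 \left(-71\right) + 4614}{\sqrt{\frac{3 + 28 + 28 \left(2 + 28\right)}{2 + 28}} + 883} = \frac{-1846 + 4614}{\sqrt{\frac{3 + 28 + 28 \cdot 30}{30}} + 883} = \frac{2768}{\sqrt{\frac{3 + 28 + 840}{30}} + 883} = \frac{2768}{\sqrt{\frac{1}{30} \cdot 871} + 883} = \frac{2768}{\sqrt{\frac{871}{30}} + 883} = \frac{2768}{\frac{\sqrt{26130}}{30} + 883} = \frac{2768}{883 + \frac{\sqrt{26130}}{30}}$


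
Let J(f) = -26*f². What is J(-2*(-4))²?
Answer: 2768896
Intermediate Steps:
J(-2*(-4))² = (-26*(-2*(-4))²)² = (-26*8²)² = (-26*64)² = (-1664)² = 2768896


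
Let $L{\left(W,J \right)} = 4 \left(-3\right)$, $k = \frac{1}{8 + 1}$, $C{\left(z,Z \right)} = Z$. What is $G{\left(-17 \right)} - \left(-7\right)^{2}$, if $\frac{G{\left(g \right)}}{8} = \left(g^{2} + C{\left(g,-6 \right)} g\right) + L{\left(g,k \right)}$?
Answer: $2983$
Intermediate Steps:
$k = \frac{1}{9} \approx 0.11111$
$L{\left(W,J \right)} = -12$
$G{\left(g \right)} = -96 - 48 g + 8 g^{2}$ ($G{\left(g \right)} = 8 \left(\left(g^{2} - 6 g\right) - 12\right) = 8 \left(-12 + g^{2} - 6 g\right) = -96 - 48 g + 8 g^{2}$)
$G{\left(-17 \right)} - \left(-7\right)^{2} = \left(-96 - -816 + 8 \left(-17\right)^{2}\right) - \left(-7\right)^{2} = \left(-96 + 816 + 8 \cdot 289\right) - 49 = \left(-96 + 816 + 2312\right) - 49 = 3032 - 49 = 2983$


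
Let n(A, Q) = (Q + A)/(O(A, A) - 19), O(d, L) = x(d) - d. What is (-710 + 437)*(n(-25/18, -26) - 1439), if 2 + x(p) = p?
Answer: 7064837/18 ≈ 3.9249e+5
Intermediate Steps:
x(p) = -2 + p
O(d, L) = -2 (O(d, L) = (-2 + d) - d = -2)
n(A, Q) = -A/21 - Q/21 (n(A, Q) = (Q + A)/(-2 - 19) = (A + Q)/(-21) = (A + Q)*(-1/21) = -A/21 - Q/21)
(-710 + 437)*(n(-25/18, -26) - 1439) = (-710 + 437)*((-(-25)/(21*18) - 1/21*(-26)) - 1439) = -273*((-(-25)/(21*18) + 26/21) - 1439) = -273*((-1/21*(-25/18) + 26/21) - 1439) = -273*((25/378 + 26/21) - 1439) = -273*(493/378 - 1439) = -273*(-543449/378) = 7064837/18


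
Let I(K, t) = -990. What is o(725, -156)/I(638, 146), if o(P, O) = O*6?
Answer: 52/55 ≈ 0.94545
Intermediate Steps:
o(P, O) = 6*O
o(725, -156)/I(638, 146) = (6*(-156))/(-990) = -936*(-1/990) = 52/55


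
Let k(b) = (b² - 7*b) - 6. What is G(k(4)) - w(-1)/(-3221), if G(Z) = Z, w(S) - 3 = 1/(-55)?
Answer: -3188626/177155 ≈ -17.999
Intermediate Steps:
w(S) = 164/55 (w(S) = 3 + 1/(-55) = 3 - 1/55 = 164/55)
k(b) = -6 + b² - 7*b
G(k(4)) - w(-1)/(-3221) = (-6 + 4² - 7*4) - 164/(55*(-3221)) = (-6 + 16 - 28) - 164*(-1)/(55*3221) = -18 - 1*(-164/177155) = -18 + 164/177155 = -3188626/177155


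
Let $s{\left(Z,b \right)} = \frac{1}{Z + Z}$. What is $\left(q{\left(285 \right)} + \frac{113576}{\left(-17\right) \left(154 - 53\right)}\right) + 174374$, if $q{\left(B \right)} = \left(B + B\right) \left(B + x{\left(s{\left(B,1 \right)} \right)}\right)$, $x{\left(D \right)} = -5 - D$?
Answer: $\frac{573318065}{1717} \approx 3.3391 \cdot 10^{5}$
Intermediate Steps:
$s{\left(Z,b \right)} = \frac{1}{2 Z}$
$q{\left(B \right)} = 2 B \left(-5 + B - \frac{1}{2 B}\right)$ ($q{\left(B \right)} = \left(B + B\right) \left(B - \left(5 + \frac{1}{2 B}\right)\right) = 2 B \left(B - \left(5 + \frac{1}{2 B}\right)\right) = 2 B \left(-5 + B - \frac{1}{2 B}\right)$)
$\left(q{\left(285 \right)} + \frac{113576}{\left(-17\right) \left(154 - 53\right)}\right) + 174374 = \left(\left(-1 + 2 \cdot 285 \left(-5 + 285\right)\right) + \frac{113576}{\left(-17\right) \left(154 - 53\right)}\right) + 174374 = \left(\left(-1 + 2 \cdot 285 \cdot 280\right) + \frac{113576}{\left(-17\right) 101}\right) + 174374 = \left(\left(-1 + 159600\right) + \frac{113576}{-1717}\right) + 174374 = \left(159599 + 113576 \left(- \frac{1}{1717}\right)\right) + 174374 = \left(159599 - \frac{113576}{1717}\right) + 174374 = \frac{273917907}{1717} + 174374 = \frac{573318065}{1717}$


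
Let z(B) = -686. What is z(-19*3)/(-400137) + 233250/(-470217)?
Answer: -31003128796/62717073243 ≈ -0.49433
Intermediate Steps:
z(-19*3)/(-400137) + 233250/(-470217) = -686/(-400137) + 233250/(-470217) = -686*(-1/400137) + 233250*(-1/470217) = 686/400137 - 77750/156739 = -31003128796/62717073243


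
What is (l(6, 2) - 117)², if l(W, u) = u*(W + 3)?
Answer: 9801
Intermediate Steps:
l(W, u) = u*(3 + W)
(l(6, 2) - 117)² = (2*(3 + 6) - 117)² = (2*9 - 117)² = (18 - 117)² = (-99)² = 9801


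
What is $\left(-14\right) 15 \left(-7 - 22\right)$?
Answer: $6090$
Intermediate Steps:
$\left(-14\right) 15 \left(-7 - 22\right) = \left(-210\right) \left(-29\right) = 6090$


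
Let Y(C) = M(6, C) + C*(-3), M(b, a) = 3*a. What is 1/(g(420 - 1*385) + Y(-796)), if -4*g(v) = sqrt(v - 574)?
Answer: 4*I*sqrt(11)/77 ≈ 0.17229*I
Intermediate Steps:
Y(C) = 0 (Y(C) = 3*C + C*(-3) = 3*C - 3*C = 0)
g(v) = -sqrt(-574 + v)/4 (g(v) = -sqrt(v - 574)/4 = -sqrt(-574 + v)/4)
1/(g(420 - 1*385) + Y(-796)) = 1/(-sqrt(-574 + (420 - 1*385))/4 + 0) = 1/(-sqrt(-574 + (420 - 385))/4 + 0) = 1/(-sqrt(-574 + 35)/4 + 0) = 1/(-7*I*sqrt(11)/4 + 0) = 1/(-7*I*sqrt(11)/4) = 4*I*sqrt(11)/77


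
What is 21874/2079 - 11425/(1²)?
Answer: -23730701/2079 ≈ -11414.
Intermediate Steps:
21874/2079 - 11425/(1²) = 21874*(1/2079) - 11425/1 = 21874/2079 - 11425*1 = 21874/2079 - 11425 = -23730701/2079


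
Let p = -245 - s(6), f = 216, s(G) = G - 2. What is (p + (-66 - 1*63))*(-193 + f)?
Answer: -8694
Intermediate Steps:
s(G) = -2 + G
p = -249 (p = -245 - (-2 + 6) = -245 - 1*4 = -245 - 4 = -249)
(p + (-66 - 1*63))*(-193 + f) = (-249 + (-66 - 1*63))*(-193 + 216) = (-249 + (-66 - 63))*23 = (-249 - 129)*23 = -378*23 = -8694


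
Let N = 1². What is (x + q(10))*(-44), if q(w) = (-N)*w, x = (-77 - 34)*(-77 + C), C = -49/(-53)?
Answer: -19668968/53 ≈ -3.7111e+5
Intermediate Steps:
C = 49/53 (C = -49*(-1/53) = 49/53 ≈ 0.92453)
N = 1
x = 447552/53 (x = (-77 - 34)*(-77 + 49/53) = -111*(-4032/53) = 447552/53 ≈ 8444.4)
q(w) = -w (q(w) = (-1*1)*w = -w)
(x + q(10))*(-44) = (447552/53 - 1*10)*(-44) = (447552/53 - 10)*(-44) = (447022/53)*(-44) = -19668968/53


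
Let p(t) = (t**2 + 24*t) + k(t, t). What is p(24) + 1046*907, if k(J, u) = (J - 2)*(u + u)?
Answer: 950930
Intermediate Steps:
k(J, u) = 2*u*(-2 + J) (k(J, u) = (-2 + J)*(2*u) = 2*u*(-2 + J))
p(t) = t**2 + 24*t + 2*t*(-2 + t) (p(t) = (t**2 + 24*t) + 2*t*(-2 + t) = t**2 + 24*t + 2*t*(-2 + t))
p(24) + 1046*907 = 24*(20 + 3*24) + 1046*907 = 24*(20 + 72) + 948722 = 24*92 + 948722 = 2208 + 948722 = 950930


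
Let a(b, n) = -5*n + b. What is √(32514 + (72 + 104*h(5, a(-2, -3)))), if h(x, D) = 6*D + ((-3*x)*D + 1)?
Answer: √20522 ≈ 143.25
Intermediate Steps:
a(b, n) = b - 5*n
h(x, D) = 1 + 6*D - 3*D*x (h(x, D) = 6*D + (-3*D*x + 1) = 6*D + (1 - 3*D*x) = 1 + 6*D - 3*D*x)
√(32514 + (72 + 104*h(5, a(-2, -3)))) = √(32514 + (72 + 104*(1 + 6*(-2 - 5*(-3)) - 3*(-2 - 5*(-3))*5))) = √(32514 + (72 + 104*(1 + 6*(-2 + 15) - 3*(-2 + 15)*5))) = √(32514 + (72 + 104*(1 + 6*13 - 3*13*5))) = √(32514 + (72 + 104*(1 + 78 - 195))) = √(32514 + (72 + 104*(-116))) = √(32514 + (72 - 12064)) = √(32514 - 11992) = √20522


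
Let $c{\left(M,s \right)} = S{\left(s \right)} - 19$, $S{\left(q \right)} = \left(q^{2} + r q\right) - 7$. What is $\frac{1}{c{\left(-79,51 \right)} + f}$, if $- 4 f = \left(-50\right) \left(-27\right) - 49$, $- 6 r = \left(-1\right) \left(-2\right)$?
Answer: $\frac{4}{8931} \approx 0.00044788$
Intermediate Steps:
$r = - \frac{1}{3}$ ($r = - \frac{\left(-1\right) \left(-2\right)}{6} = \left(- \frac{1}{6}\right) 2 = - \frac{1}{3} \approx -0.33333$)
$S{\left(q \right)} = -7 + q^{2} - \frac{q}{3}$ ($S{\left(q \right)} = \left(q^{2} - \frac{q}{3}\right) - 7 = -7 + q^{2} - \frac{q}{3}$)
$c{\left(M,s \right)} = -26 + s^{2} - \frac{s}{3}$ ($c{\left(M,s \right)} = \left(-7 + s^{2} - \frac{s}{3}\right) - 19 = -26 + s^{2} - \frac{s}{3}$)
$f = - \frac{1301}{4}$ ($f = - \frac{\left(-50\right) \left(-27\right) - 49}{4} = - \frac{1350 - 49}{4} = \left(- \frac{1}{4}\right) 1301 = - \frac{1301}{4} \approx -325.25$)
$\frac{1}{c{\left(-79,51 \right)} + f} = \frac{1}{\left(-26 + 51^{2} - 17\right) - \frac{1301}{4}} = \frac{1}{\left(-26 + 2601 - 17\right) - \frac{1301}{4}} = \frac{1}{2558 - \frac{1301}{4}} = \frac{1}{\frac{8931}{4}} = \frac{4}{8931}$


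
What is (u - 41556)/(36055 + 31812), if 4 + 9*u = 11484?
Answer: -362524/610803 ≈ -0.59352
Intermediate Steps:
u = 11480/9 (u = -4/9 + (⅑)*11484 = -4/9 + 1276 = 11480/9 ≈ 1275.6)
(u - 41556)/(36055 + 31812) = (11480/9 - 41556)/(36055 + 31812) = -362524/9/67867 = -362524/9*1/67867 = -362524/610803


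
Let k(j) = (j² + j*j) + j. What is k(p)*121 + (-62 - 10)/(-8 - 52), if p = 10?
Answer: 127056/5 ≈ 25411.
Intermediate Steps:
k(j) = j + 2*j² (k(j) = (j² + j²) + j = 2*j² + j = j + 2*j²)
k(p)*121 + (-62 - 10)/(-8 - 52) = (10*(1 + 2*10))*121 + (-62 - 10)/(-8 - 52) = (10*(1 + 20))*121 - 72/(-60) = (10*21)*121 - 72*(-1/60) = 210*121 + 6/5 = 25410 + 6/5 = 127056/5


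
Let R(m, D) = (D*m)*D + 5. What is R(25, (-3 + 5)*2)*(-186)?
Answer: -75330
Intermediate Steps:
R(m, D) = 5 + m*D² (R(m, D) = m*D² + 5 = 5 + m*D²)
R(25, (-3 + 5)*2)*(-186) = (5 + 25*((-3 + 5)*2)²)*(-186) = (5 + 25*(2*2)²)*(-186) = (5 + 25*4²)*(-186) = (5 + 25*16)*(-186) = (5 + 400)*(-186) = 405*(-186) = -75330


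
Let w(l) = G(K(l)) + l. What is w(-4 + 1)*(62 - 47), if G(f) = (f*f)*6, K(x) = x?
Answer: 765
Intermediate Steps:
G(f) = 6*f² (G(f) = f²*6 = 6*f²)
w(l) = l + 6*l² (w(l) = 6*l² + l = l + 6*l²)
w(-4 + 1)*(62 - 47) = ((-4 + 1)*(1 + 6*(-4 + 1)))*(62 - 47) = -3*(1 + 6*(-3))*15 = -3*(1 - 18)*15 = -3*(-17)*15 = 51*15 = 765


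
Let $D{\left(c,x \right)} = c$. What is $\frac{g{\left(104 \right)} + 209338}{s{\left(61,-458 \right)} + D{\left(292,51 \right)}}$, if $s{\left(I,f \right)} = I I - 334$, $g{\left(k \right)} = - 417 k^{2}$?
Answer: $- \frac{4300934}{3679} \approx -1169.0$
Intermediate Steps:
$s{\left(I,f \right)} = -334 + I^{2}$ ($s{\left(I,f \right)} = I^{2} - 334 = -334 + I^{2}$)
$\frac{g{\left(104 \right)} + 209338}{s{\left(61,-458 \right)} + D{\left(292,51 \right)}} = \frac{- 417 \cdot 104^{2} + 209338}{\left(-334 + 61^{2}\right) + 292} = \frac{\left(-417\right) 10816 + 209338}{\left(-334 + 3721\right) + 292} = \frac{-4510272 + 209338}{3387 + 292} = - \frac{4300934}{3679}$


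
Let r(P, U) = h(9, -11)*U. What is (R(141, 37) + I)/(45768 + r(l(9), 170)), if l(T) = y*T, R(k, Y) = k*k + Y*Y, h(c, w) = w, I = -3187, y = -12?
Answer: 18063/43898 ≈ 0.41148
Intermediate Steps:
R(k, Y) = Y**2 + k**2 (R(k, Y) = k**2 + Y**2 = Y**2 + k**2)
l(T) = -12*T
r(P, U) = -11*U
(R(141, 37) + I)/(45768 + r(l(9), 170)) = ((37**2 + 141**2) - 3187)/(45768 - 11*170) = ((1369 + 19881) - 3187)/(45768 - 1870) = (21250 - 3187)/43898 = 18063*(1/43898) = 18063/43898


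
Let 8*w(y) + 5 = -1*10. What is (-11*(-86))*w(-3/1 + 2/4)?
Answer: -7095/4 ≈ -1773.8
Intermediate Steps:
w(y) = -15/8 (w(y) = -5/8 + (-1*10)/8 = -5/8 + (⅛)*(-10) = -5/8 - 5/4 = -15/8)
(-11*(-86))*w(-3/1 + 2/4) = -11*(-86)*(-15/8) = 946*(-15/8) = -7095/4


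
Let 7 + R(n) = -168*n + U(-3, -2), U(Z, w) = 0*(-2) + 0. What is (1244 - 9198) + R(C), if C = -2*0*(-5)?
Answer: -7961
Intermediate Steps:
U(Z, w) = 0 (U(Z, w) = 0 + 0 = 0)
C = 0 (C = 0*(-5) = 0)
R(n) = -7 - 168*n (R(n) = -7 + (-168*n + 0) = -7 - 168*n)
(1244 - 9198) + R(C) = (1244 - 9198) + (-7 - 168*0) = -7954 + (-7 + 0) = -7954 - 7 = -7961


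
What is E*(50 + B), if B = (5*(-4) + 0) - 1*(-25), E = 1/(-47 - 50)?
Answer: -55/97 ≈ -0.56701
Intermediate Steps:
E = -1/97 (E = 1/(-97) = -1/97 ≈ -0.010309)
B = 5 (B = (-20 + 0) + 25 = -20 + 25 = 5)
E*(50 + B) = -(50 + 5)/97 = -1/97*55 = -55/97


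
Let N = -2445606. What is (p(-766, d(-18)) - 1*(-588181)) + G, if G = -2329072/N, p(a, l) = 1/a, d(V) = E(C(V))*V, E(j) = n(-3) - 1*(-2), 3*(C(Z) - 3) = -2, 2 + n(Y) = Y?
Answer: 550930681180511/936667098 ≈ 5.8818e+5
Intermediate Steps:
n(Y) = -2 + Y
C(Z) = 7/3 (C(Z) = 3 + (1/3)*(-2) = 3 - 2/3 = 7/3)
E(j) = -3 (E(j) = (-2 - 3) - 1*(-2) = -5 + 2 = -3)
d(V) = -3*V
G = 1164536/1222803 (G = -2329072/(-2445606) = -2329072*(-1/2445606) = 1164536/1222803 ≈ 0.95235)
(p(-766, d(-18)) - 1*(-588181)) + G = (1/(-766) - 1*(-588181)) + 1164536/1222803 = (-1/766 + 588181) + 1164536/1222803 = 450546645/766 + 1164536/1222803 = 550930681180511/936667098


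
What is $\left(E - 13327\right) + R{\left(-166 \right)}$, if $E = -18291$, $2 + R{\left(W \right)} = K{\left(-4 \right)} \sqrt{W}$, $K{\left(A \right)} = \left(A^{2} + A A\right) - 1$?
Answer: $-31620 + 31 i \sqrt{166} \approx -31620.0 + 399.41 i$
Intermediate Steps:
$K{\left(A \right)} = -1 + 2 A^{2}$ ($K{\left(A \right)} = \left(A^{2} + A^{2}\right) - 1 = 2 A^{2} - 1 = -1 + 2 A^{2}$)
$R{\left(W \right)} = -2 + 31 \sqrt{W}$ ($R{\left(W \right)} = -2 + \left(-1 + 2 \left(-4\right)^{2}\right) \sqrt{W} = -2 + \left(-1 + 2 \cdot 16\right) \sqrt{W} = -2 + \left(-1 + 32\right) \sqrt{W} = -2 + 31 \sqrt{W}$)
$\left(E - 13327\right) + R{\left(-166 \right)} = \left(-18291 - 13327\right) - \left(2 - 31 \sqrt{-166}\right) = -31618 - \left(2 - 31 i \sqrt{166}\right) = -31620 + 31 i \sqrt{166}$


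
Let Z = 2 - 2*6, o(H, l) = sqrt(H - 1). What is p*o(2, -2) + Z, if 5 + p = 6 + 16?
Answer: 7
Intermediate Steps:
o(H, l) = sqrt(-1 + H)
Z = -10 (Z = 2 - 12 = -10)
p = 17 (p = -5 + (6 + 16) = -5 + 22 = 17)
p*o(2, -2) + Z = 17*sqrt(-1 + 2) - 10 = 17*sqrt(1) - 10 = 17*1 - 10 = 17 - 10 = 7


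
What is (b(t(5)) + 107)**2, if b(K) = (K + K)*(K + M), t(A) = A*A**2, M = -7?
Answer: 876574449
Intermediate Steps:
t(A) = A**3
b(K) = 2*K*(-7 + K) (b(K) = (K + K)*(K - 7) = (2*K)*(-7 + K) = 2*K*(-7 + K))
(b(t(5)) + 107)**2 = (2*5**3*(-7 + 5**3) + 107)**2 = (2*125*(-7 + 125) + 107)**2 = (2*125*118 + 107)**2 = (29500 + 107)**2 = 29607**2 = 876574449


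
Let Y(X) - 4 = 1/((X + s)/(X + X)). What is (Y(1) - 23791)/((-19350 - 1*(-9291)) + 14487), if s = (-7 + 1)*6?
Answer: -832547/154980 ≈ -5.3720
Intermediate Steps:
s = -36 (s = -6*6 = -36)
Y(X) = 4 + 2*X/(-36 + X) (Y(X) = 4 + 1/((X - 36)/(X + X)) = 4 + 1/((-36 + X)/((2*X))) = 4 + 1/((-36 + X)*(1/(2*X))) = 4 + 1/((-36 + X)/(2*X)) = 4 + 2*X/(-36 + X))
(Y(1) - 23791)/((-19350 - 1*(-9291)) + 14487) = (6*(-24 + 1)/(-36 + 1) - 23791)/((-19350 - 1*(-9291)) + 14487) = (6*(-23)/(-35) - 23791)/((-19350 + 9291) + 14487) = (6*(-1/35)*(-23) - 23791)/(-10059 + 14487) = (138/35 - 23791)/4428 = -832547/35*1/4428 = -832547/154980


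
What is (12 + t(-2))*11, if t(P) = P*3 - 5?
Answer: 11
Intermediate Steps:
t(P) = -5 + 3*P (t(P) = 3*P - 5 = -5 + 3*P)
(12 + t(-2))*11 = (12 + (-5 + 3*(-2)))*11 = (12 + (-5 - 6))*11 = (12 - 11)*11 = 1*11 = 11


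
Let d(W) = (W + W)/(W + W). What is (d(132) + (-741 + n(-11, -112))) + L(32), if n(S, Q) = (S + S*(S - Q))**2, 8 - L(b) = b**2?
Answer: 1257128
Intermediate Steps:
L(b) = 8 - b**2
d(W) = 1 (d(W) = (2*W)/((2*W)) = (2*W)*(1/(2*W)) = 1)
(d(132) + (-741 + n(-11, -112))) + L(32) = (1 + (-741 + (-11)**2*(1 - 11 - 1*(-112))**2)) + (8 - 1*32**2) = (1 + (-741 + 121*(1 - 11 + 112)**2)) + (8 - 1*1024) = (1 + (-741 + 121*102**2)) + (8 - 1024) = (1 + (-741 + 121*10404)) - 1016 = (1 + (-741 + 1258884)) - 1016 = (1 + 1258143) - 1016 = 1258144 - 1016 = 1257128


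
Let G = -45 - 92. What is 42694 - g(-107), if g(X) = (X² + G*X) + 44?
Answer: 16542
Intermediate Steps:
G = -137
g(X) = 44 + X² - 137*X (g(X) = (X² - 137*X) + 44 = 44 + X² - 137*X)
42694 - g(-107) = 42694 - (44 + (-107)² - 137*(-107)) = 42694 - (44 + 11449 + 14659) = 42694 - 1*26152 = 42694 - 26152 = 16542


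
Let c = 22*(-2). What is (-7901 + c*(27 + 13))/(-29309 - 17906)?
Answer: 9661/47215 ≈ 0.20462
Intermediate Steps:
c = -44
(-7901 + c*(27 + 13))/(-29309 - 17906) = (-7901 - 44*(27 + 13))/(-29309 - 17906) = (-7901 - 44*40)/(-47215) = (-7901 - 1760)*(-1/47215) = -9661*(-1/47215) = 9661/47215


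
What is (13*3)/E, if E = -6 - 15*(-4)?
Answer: 13/18 ≈ 0.72222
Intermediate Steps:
E = 54 (E = -6 + 60 = 54)
(13*3)/E = (13*3)/54 = 39*(1/54) = 13/18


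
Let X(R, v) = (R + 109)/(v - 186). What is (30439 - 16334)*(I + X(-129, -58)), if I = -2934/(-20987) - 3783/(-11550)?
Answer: 35196078801/4542670 ≈ 7747.9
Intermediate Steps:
I = 37760507/80799950 (I = -2934*(-1/20987) - 3783*(-1/11550) = 2934/20987 + 1261/3850 = 37760507/80799950 ≈ 0.46733)
X(R, v) = (109 + R)/(-186 + v)
(30439 - 16334)*(I + X(-129, -58)) = (30439 - 16334)*(37760507/80799950 + (109 - 129)/(-186 - 58)) = 14105*(37760507/80799950 - 20/(-244)) = 14105*(37760507/80799950 - 1/244*(-20)) = 14105*(37760507/80799950 + 5/61) = 14105*(2707390677/4928796950) = 35196078801/4542670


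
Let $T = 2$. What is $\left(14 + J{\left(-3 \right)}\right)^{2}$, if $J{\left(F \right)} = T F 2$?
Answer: $4$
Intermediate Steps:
$J{\left(F \right)} = 4 F$ ($J{\left(F \right)} = 2 F 2 = 4 F$)
$\left(14 + J{\left(-3 \right)}\right)^{2} = \left(14 + 4 \left(-3\right)\right)^{2} = \left(14 - 12\right)^{2} = 2^{2} = 4$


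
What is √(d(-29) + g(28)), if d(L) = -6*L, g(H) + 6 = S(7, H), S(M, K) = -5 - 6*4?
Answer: √139 ≈ 11.790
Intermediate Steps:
S(M, K) = -29 (S(M, K) = -5 - 1*24 = -5 - 24 = -29)
g(H) = -35 (g(H) = -6 - 29 = -35)
√(d(-29) + g(28)) = √(-6*(-29) - 35) = √(174 - 35) = √139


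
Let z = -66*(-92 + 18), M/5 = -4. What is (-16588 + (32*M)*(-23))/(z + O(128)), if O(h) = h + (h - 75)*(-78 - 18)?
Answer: 467/19 ≈ 24.579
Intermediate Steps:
M = -20 (M = 5*(-4) = -20)
O(h) = 7200 - 95*h (O(h) = h + (-75 + h)*(-96) = h + (7200 - 96*h) = 7200 - 95*h)
z = 4884 (z = -66*(-74) = 4884)
(-16588 + (32*M)*(-23))/(z + O(128)) = (-16588 + (32*(-20))*(-23))/(4884 + (7200 - 95*128)) = (-16588 - 640*(-23))/(4884 + (7200 - 12160)) = (-16588 + 14720)/(4884 - 4960) = -1868/(-76) = -1868*(-1/76) = 467/19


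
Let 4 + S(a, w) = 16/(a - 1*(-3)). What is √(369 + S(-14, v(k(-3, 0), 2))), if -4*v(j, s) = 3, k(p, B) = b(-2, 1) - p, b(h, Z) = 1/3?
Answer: √43989/11 ≈ 19.067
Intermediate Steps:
b(h, Z) = ⅓
k(p, B) = ⅓ - p
v(j, s) = -¾ (v(j, s) = -¼*3 = -¾)
S(a, w) = -4 + 16/(3 + a) (S(a, w) = -4 + 16/(a - 1*(-3)) = -4 + 16/(a + 3) = -4 + 16/(3 + a))
√(369 + S(-14, v(k(-3, 0), 2))) = √(369 + 4*(1 - 1*(-14))/(3 - 14)) = √(369 + 4*(1 + 14)/(-11)) = √(369 + 4*(-1/11)*15) = √(369 - 60/11) = √(3999/11) = √43989/11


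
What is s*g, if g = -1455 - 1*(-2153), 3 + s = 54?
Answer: 35598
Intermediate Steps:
s = 51 (s = -3 + 54 = 51)
g = 698 (g = -1455 + 2153 = 698)
s*g = 51*698 = 35598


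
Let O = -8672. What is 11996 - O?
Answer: 20668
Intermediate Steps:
11996 - O = 11996 - 1*(-8672) = 11996 + 8672 = 20668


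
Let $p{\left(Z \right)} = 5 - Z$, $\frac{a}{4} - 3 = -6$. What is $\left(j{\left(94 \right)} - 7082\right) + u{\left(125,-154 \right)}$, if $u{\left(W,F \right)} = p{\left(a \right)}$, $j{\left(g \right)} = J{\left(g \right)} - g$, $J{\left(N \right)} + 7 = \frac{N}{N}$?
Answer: $-7165$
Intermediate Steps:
$a = -12$ ($a = 12 + 4 \left(-6\right) = 12 - 24 = -12$)
$J{\left(N \right)} = -6$ ($J{\left(N \right)} = -7 + \frac{N}{N} = -7 + 1 = -6$)
$j{\left(g \right)} = -6 - g$
$u{\left(W,F \right)} = 17$ ($u{\left(W,F \right)} = 5 - -12 = 5 + 12 = 17$)
$\left(j{\left(94 \right)} - 7082\right) + u{\left(125,-154 \right)} = \left(\left(-6 - 94\right) - 7082\right) + 17 = \left(-100 - 7082\right) + 17 = -7182 + 17 = -7165$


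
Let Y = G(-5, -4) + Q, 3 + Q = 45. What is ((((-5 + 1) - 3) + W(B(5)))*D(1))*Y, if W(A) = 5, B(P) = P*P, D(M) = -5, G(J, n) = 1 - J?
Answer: 480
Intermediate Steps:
Q = 42 (Q = -3 + 45 = 42)
B(P) = P²
Y = 48 (Y = (1 - 1*(-5)) + 42 = (1 + 5) + 42 = 6 + 42 = 48)
((((-5 + 1) - 3) + W(B(5)))*D(1))*Y = ((((-5 + 1) - 3) + 5)*(-5))*48 = (((-4 - 3) + 5)*(-5))*48 = ((-7 + 5)*(-5))*48 = -2*(-5)*48 = 10*48 = 480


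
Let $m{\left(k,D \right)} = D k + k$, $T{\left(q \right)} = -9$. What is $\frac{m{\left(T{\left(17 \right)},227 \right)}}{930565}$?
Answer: $- \frac{2052}{930565} \approx -0.0022051$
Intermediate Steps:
$m{\left(k,D \right)} = k + D k$
$\frac{m{\left(T{\left(17 \right)},227 \right)}}{930565} = \frac{\left(-9\right) \left(1 + 227\right)}{930565} = \left(-9\right) 228 \cdot \frac{1}{930565} = \left(-2052\right) \frac{1}{930565} = - \frac{2052}{930565}$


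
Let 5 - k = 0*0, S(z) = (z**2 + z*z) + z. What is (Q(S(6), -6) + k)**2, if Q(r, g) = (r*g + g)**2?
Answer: 50481551761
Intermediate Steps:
S(z) = z + 2*z**2 (S(z) = (z**2 + z**2) + z = 2*z**2 + z = z + 2*z**2)
Q(r, g) = (g + g*r)**2 (Q(r, g) = (g*r + g)**2 = (g + g*r)**2)
k = 5 (k = 5 - 0*0 = 5 - 1*0 = 5 + 0 = 5)
(Q(S(6), -6) + k)**2 = ((-6)**2*(1 + 6*(1 + 2*6))**2 + 5)**2 = (36*(1 + 6*(1 + 12))**2 + 5)**2 = (36*(1 + 6*13)**2 + 5)**2 = (36*(1 + 78)**2 + 5)**2 = (36*79**2 + 5)**2 = (36*6241 + 5)**2 = (224676 + 5)**2 = 224681**2 = 50481551761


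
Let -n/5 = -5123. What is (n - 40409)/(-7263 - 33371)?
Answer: 7397/20317 ≈ 0.36408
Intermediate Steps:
n = 25615 (n = -5*(-5123) = 25615)
(n - 40409)/(-7263 - 33371) = (25615 - 40409)/(-7263 - 33371) = -14794/(-40634) = -14794*(-1/40634) = 7397/20317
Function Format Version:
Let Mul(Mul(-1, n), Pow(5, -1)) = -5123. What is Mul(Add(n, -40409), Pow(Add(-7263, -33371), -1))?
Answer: Rational(7397, 20317) ≈ 0.36408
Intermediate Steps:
n = 25615 (n = Mul(-5, -5123) = 25615)
Mul(Add(n, -40409), Pow(Add(-7263, -33371), -1)) = Mul(Add(25615, -40409), Pow(Add(-7263, -33371), -1)) = Mul(-14794, Pow(-40634, -1)) = Mul(-14794, Rational(-1, 40634)) = Rational(7397, 20317)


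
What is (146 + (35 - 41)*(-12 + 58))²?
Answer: 16900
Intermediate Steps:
(146 + (35 - 41)*(-12 + 58))² = (146 - 6*46)² = (146 - 276)² = (-130)² = 16900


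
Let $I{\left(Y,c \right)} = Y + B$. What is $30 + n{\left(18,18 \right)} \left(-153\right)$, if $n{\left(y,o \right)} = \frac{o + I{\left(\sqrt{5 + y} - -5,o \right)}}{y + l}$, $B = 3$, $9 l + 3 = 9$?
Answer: $- \frac{5127}{28} - \frac{459 \sqrt{23}}{56} \approx -222.42$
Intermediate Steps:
$l = \frac{2}{3}$ ($l = - \frac{1}{3} + \frac{1}{9} \cdot 9 = - \frac{1}{3} + 1 = \frac{2}{3} \approx 0.66667$)
$I{\left(Y,c \right)} = 3 + Y$ ($I{\left(Y,c \right)} = Y + 3 = 3 + Y$)
$n{\left(y,o \right)} = \frac{8 + o + \sqrt{5 + y}}{\frac{2}{3} + y}$ ($n{\left(y,o \right)} = \frac{o + \left(3 + \left(\sqrt{5 + y} - -5\right)\right)}{y + \frac{2}{3}} = \frac{o + \left(3 + \left(\sqrt{5 + y} + 5\right)\right)}{\frac{2}{3} + y} = \frac{o + \left(3 + \left(5 + \sqrt{5 + y}\right)\right)}{\frac{2}{3} + y} = \frac{o + \left(8 + \sqrt{5 + y}\right)}{\frac{2}{3} + y} = \frac{8 + o + \sqrt{5 + y}}{\frac{2}{3} + y}$)
$30 + n{\left(18,18 \right)} \left(-153\right) = 30 + \frac{3 \left(8 + 18 + \sqrt{5 + 18}\right)}{2 + 3 \cdot 18} \left(-153\right) = 30 + \frac{3 \left(8 + 18 + \sqrt{23}\right)}{2 + 54} \left(-153\right) = 30 + \frac{3 \left(26 + \sqrt{23}\right)}{56} \left(-153\right) = 30 + 3 \cdot \frac{1}{56} \left(26 + \sqrt{23}\right) \left(-153\right) = 30 + \left(\frac{39}{28} + \frac{3 \sqrt{23}}{56}\right) \left(-153\right) = 30 - \left(\frac{5967}{28} + \frac{459 \sqrt{23}}{56}\right) = - \frac{5127}{28} - \frac{459 \sqrt{23}}{56}$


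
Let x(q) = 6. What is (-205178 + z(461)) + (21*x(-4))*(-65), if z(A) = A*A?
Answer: -847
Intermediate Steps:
z(A) = A²
(-205178 + z(461)) + (21*x(-4))*(-65) = (-205178 + 461²) + (21*6)*(-65) = (-205178 + 212521) + 126*(-65) = 7343 - 8190 = -847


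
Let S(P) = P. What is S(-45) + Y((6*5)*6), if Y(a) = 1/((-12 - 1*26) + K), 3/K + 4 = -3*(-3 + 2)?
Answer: -1846/41 ≈ -45.024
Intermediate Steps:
K = -3 (K = 3/(-4 - 3*(-3 + 2)) = 3/(-4 - 3*(-1)) = 3/(-4 + 3) = 3/(-1) = 3*(-1) = -3)
Y(a) = -1/41 (Y(a) = 1/((-12 - 1*26) - 3) = 1/((-12 - 26) - 3) = 1/(-38 - 3) = 1/(-41) = -1/41)
S(-45) + Y((6*5)*6) = -45 - 1/41 = -1846/41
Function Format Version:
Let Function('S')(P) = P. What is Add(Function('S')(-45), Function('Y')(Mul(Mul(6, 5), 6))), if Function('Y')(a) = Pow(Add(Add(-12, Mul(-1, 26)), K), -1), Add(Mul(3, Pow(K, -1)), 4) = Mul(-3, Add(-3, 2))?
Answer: Rational(-1846, 41) ≈ -45.024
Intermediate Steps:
K = -3 (K = Mul(3, Pow(Add(-4, Mul(-3, Add(-3, 2))), -1)) = Mul(3, Pow(Add(-4, Mul(-3, -1)), -1)) = Mul(3, Pow(Add(-4, 3), -1)) = Mul(3, Pow(-1, -1)) = Mul(3, -1) = -3)
Function('Y')(a) = Rational(-1, 41) (Function('Y')(a) = Pow(Add(Add(-12, Mul(-1, 26)), -3), -1) = Pow(Add(Add(-12, -26), -3), -1) = Pow(Add(-38, -3), -1) = Pow(-41, -1) = Rational(-1, 41))
Add(Function('S')(-45), Function('Y')(Mul(Mul(6, 5), 6))) = Add(-45, Rational(-1, 41)) = Rational(-1846, 41)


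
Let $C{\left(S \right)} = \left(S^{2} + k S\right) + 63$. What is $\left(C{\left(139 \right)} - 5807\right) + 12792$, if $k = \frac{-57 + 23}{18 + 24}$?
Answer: $\frac{551386}{21} \approx 26256.0$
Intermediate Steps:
$k = - \frac{17}{21}$ ($k = - \frac{34}{42} = \left(-34\right) \frac{1}{42} = - \frac{17}{21} \approx -0.80952$)
$C{\left(S \right)} = 63 + S^{2} - \frac{17 S}{21}$ ($C{\left(S \right)} = \left(S^{2} - \frac{17 S}{21}\right) + 63 = 63 + S^{2} - \frac{17 S}{21}$)
$\left(C{\left(139 \right)} - 5807\right) + 12792 = \left(\left(63 + 139^{2} - \frac{2363}{21}\right) - 5807\right) + 12792 = \left(\left(63 + 19321 - \frac{2363}{21}\right) - 5807\right) + 12792 = \left(\frac{404701}{21} - 5807\right) + 12792 = \frac{282754}{21} + 12792 = \frac{551386}{21}$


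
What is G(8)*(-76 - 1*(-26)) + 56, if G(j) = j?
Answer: -344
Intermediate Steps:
G(8)*(-76 - 1*(-26)) + 56 = 8*(-76 - 1*(-26)) + 56 = 8*(-76 + 26) + 56 = 8*(-50) + 56 = -400 + 56 = -344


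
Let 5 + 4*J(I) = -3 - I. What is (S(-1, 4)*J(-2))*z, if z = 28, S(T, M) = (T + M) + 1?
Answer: -168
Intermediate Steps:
S(T, M) = 1 + M + T (S(T, M) = (M + T) + 1 = 1 + M + T)
J(I) = -2 - I/4 (J(I) = -5/4 + (-3 - I)/4 = -5/4 + (-¾ - I/4) = -2 - I/4)
(S(-1, 4)*J(-2))*z = ((1 + 4 - 1)*(-2 - ¼*(-2)))*28 = (4*(-2 + ½))*28 = (4*(-3/2))*28 = -6*28 = -168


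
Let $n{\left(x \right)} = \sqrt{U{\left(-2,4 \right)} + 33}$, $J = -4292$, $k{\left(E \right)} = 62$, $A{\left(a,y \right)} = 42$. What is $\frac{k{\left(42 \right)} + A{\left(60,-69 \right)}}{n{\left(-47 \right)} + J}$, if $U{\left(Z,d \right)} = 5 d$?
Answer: $- \frac{446368}{18421211} - \frac{104 \sqrt{53}}{18421211} \approx -0.024272$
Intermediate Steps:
$n{\left(x \right)} = \sqrt{53}$ ($n{\left(x \right)} = \sqrt{5 \cdot 4 + 33} = \sqrt{20 + 33} = \sqrt{53}$)
$\frac{k{\left(42 \right)} + A{\left(60,-69 \right)}}{n{\left(-47 \right)} + J} = \frac{62 + 42}{\sqrt{53} - 4292} = \frac{104}{-4292 + \sqrt{53}}$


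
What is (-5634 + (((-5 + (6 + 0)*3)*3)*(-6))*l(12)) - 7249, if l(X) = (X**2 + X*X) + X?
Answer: -83083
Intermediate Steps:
l(X) = X + 2*X**2 (l(X) = (X**2 + X**2) + X = 2*X**2 + X = X + 2*X**2)
(-5634 + (((-5 + (6 + 0)*3)*3)*(-6))*l(12)) - 7249 = (-5634 + (((-5 + (6 + 0)*3)*3)*(-6))*(12*(1 + 2*12))) - 7249 = (-5634 + (((-5 + 6*3)*3)*(-6))*(12*(1 + 24))) - 7249 = (-5634 + (((-5 + 18)*3)*(-6))*(12*25)) - 7249 = (-5634 + ((13*3)*(-6))*300) - 7249 = (-5634 + (39*(-6))*300) - 7249 = (-5634 - 234*300) - 7249 = (-5634 - 70200) - 7249 = -75834 - 7249 = -83083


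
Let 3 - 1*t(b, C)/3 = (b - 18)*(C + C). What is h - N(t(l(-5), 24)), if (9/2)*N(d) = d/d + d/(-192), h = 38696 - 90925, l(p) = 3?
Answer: -15041293/288 ≈ -52227.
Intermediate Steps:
t(b, C) = 9 - 6*C*(-18 + b) (t(b, C) = 9 - 3*(b - 18)*(C + C) = 9 - 3*(-18 + b)*2*C = 9 - 6*C*(-18 + b))
h = -52229
N(d) = 2/9 - d/864 (N(d) = 2*(d/d + d/(-192))/9 = 2*(1 + d*(-1/192))/9 = 2*(1 - d/192)/9 = 2/9 - d/864)
h - N(t(l(-5), 24)) = -52229 - (2/9 - (9 + 108*24 - 6*24*3)/864) = -52229 - (2/9 - (9 + 2592 - 432)/864) = -52229 - (2/9 - 1/864*2169) = -52229 - (2/9 - 241/96) = -52229 - 1*(-659/288) = -52229 + 659/288 = -15041293/288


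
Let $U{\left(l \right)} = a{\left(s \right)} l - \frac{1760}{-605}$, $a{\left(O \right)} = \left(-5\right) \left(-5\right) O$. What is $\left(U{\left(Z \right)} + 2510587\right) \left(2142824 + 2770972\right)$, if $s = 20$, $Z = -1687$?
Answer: $\frac{90109136996244}{11} \approx 8.1917 \cdot 10^{12}$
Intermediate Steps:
$a{\left(O \right)} = 25 O$
$U{\left(l \right)} = \frac{32}{11} + 500 l$ ($U{\left(l \right)} = 25 \cdot 20 l - \frac{1760}{-605} = 500 l - - \frac{32}{11} = 500 l + \frac{32}{11} = \frac{32}{11} + 500 l$)
$\left(U{\left(Z \right)} + 2510587\right) \left(2142824 + 2770972\right) = \left(\left(\frac{32}{11} + 500 \left(-1687\right)\right) + 2510587\right) \left(2142824 + 2770972\right) = \left(\left(\frac{32}{11} - 843500\right) + 2510587\right) 4913796 = \left(- \frac{9278468}{11} + 2510587\right) 4913796 = \frac{18337989}{11} \cdot 4913796 = \frac{90109136996244}{11}$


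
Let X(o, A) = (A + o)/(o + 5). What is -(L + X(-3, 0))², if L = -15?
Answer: -1089/4 ≈ -272.25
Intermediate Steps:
X(o, A) = (A + o)/(5 + o)
-(L + X(-3, 0))² = -(-15 + (0 - 3)/(5 - 3))² = -(-15 - 3/2)² = -(-33/2)² = -1*1089/4 = -1089/4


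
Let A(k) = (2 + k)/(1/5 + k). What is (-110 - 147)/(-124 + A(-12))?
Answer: 15163/7266 ≈ 2.0868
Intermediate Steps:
A(k) = (2 + k)/(⅕ + k)
(-110 - 147)/(-124 + A(-12)) = (-110 - 147)/(-124 + 5*(2 - 12)/(1 + 5*(-12))) = -257/(-124 + 5*(-10)/(1 - 60)) = -257/(-124 + 5*(-10)/(-59)) = -257/(-124 + 5*(-1/59)*(-10)) = -257/(-124 + 50/59) = -257/(-7266/59) = -257*(-59/7266) = 15163/7266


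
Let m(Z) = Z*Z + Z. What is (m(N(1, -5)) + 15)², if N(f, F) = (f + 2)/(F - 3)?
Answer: 893025/4096 ≈ 218.02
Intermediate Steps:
N(f, F) = (2 + f)/(-3 + F)
m(Z) = Z + Z² (m(Z) = Z² + Z = Z + Z²)
(m(N(1, -5)) + 15)² = (((2 + 1)/(-3 - 5))*(1 + (2 + 1)/(-3 - 5)) + 15)² = ((3/(-8))*(1 + 3/(-8)) + 15)² = ((-⅛*3)*(1 - ⅛*3) + 15)² = (-3*(1 - 3/8)/8 + 15)² = (-3/8*5/8 + 15)² = (-15/64 + 15)² = (945/64)² = 893025/4096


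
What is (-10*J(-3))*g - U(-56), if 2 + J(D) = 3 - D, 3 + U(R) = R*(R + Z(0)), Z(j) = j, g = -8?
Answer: -2813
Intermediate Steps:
U(R) = -3 + R**2 (U(R) = -3 + R*(R + 0) = -3 + R*R = -3 + R**2)
J(D) = 1 - D (J(D) = -2 + (3 - D) = 1 - D)
(-10*J(-3))*g - U(-56) = -10*(1 - 1*(-3))*(-8) - (-3 + (-56)**2) = -10*(1 + 3)*(-8) - (-3 + 3136) = -10*4*(-8) - 1*3133 = -40*(-8) - 3133 = 320 - 3133 = -2813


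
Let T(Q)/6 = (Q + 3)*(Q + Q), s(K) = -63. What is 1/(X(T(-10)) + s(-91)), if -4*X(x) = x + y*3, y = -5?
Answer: -4/1077 ≈ -0.0037140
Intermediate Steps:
T(Q) = 12*Q*(3 + Q) (T(Q) = 6*((Q + 3)*(Q + Q)) = 6*((3 + Q)*(2*Q)) = 6*(2*Q*(3 + Q)) = 12*Q*(3 + Q))
X(x) = 15/4 - x/4 (X(x) = -(x - 5*3)/4 = -(x - 15)/4 = -(-15 + x)/4 = 15/4 - x/4)
1/(X(T(-10)) + s(-91)) = 1/((15/4 - 3*(-10)*(3 - 10)) - 63) = 1/((15/4 - 3*(-10)*(-7)) - 63) = 1/((15/4 - 1/4*840) - 63) = 1/((15/4 - 210) - 63) = 1/(-825/4 - 63) = 1/(-1077/4) = -4/1077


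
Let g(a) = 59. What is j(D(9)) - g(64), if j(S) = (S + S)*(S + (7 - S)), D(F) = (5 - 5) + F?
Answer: 67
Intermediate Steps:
D(F) = F (D(F) = 0 + F = F)
j(S) = 14*S (j(S) = (2*S)*7 = 14*S)
j(D(9)) - g(64) = 14*9 - 1*59 = 126 - 59 = 67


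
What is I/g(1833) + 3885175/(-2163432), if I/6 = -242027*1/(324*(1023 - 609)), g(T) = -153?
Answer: -1063792317103/616662493848 ≈ -1.7251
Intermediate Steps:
I = -242027/22356 (I = 6*(-242027*1/(324*(1023 - 609))) = 6*(-242027/(324*414)) = 6*(-242027/134136) = -242027/22356 ≈ -10.826)
I/g(1833) + 3885175/(-2163432) = -242027/22356/(-153) + 3885175/(-2163432) = -242027/22356*(-1/153) + 3885175*(-1/2163432) = 242027/3420468 - 3885175/2163432 = -1063792317103/616662493848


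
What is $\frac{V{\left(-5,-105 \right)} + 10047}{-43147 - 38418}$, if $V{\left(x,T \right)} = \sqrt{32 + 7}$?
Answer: $- \frac{10047}{81565} - \frac{\sqrt{39}}{81565} \approx -0.12325$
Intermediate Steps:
$V{\left(x,T \right)} = \sqrt{39}$
$\frac{V{\left(-5,-105 \right)} + 10047}{-43147 - 38418} = \frac{\sqrt{39} + 10047}{-43147 - 38418} = \frac{10047 + \sqrt{39}}{-81565} = \left(10047 + \sqrt{39}\right) \left(- \frac{1}{81565}\right) = - \frac{10047}{81565} - \frac{\sqrt{39}}{81565}$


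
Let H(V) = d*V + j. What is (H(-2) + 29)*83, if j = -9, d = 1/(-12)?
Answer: 10043/6 ≈ 1673.8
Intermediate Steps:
d = -1/12 ≈ -0.083333
H(V) = -9 - V/12 (H(V) = -V/12 - 9 = -9 - V/12)
(H(-2) + 29)*83 = ((-9 - 1/12*(-2)) + 29)*83 = ((-9 + ⅙) + 29)*83 = (-53/6 + 29)*83 = (121/6)*83 = 10043/6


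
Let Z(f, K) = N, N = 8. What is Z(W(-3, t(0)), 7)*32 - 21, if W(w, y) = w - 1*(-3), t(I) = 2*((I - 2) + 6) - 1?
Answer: 235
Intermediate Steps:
t(I) = 7 + 2*I (t(I) = 2*((-2 + I) + 6) - 1 = 2*(4 + I) - 1 = (8 + 2*I) - 1 = 7 + 2*I)
W(w, y) = 3 + w (W(w, y) = w + 3 = 3 + w)
Z(f, K) = 8
Z(W(-3, t(0)), 7)*32 - 21 = 8*32 - 21 = 256 - 21 = 235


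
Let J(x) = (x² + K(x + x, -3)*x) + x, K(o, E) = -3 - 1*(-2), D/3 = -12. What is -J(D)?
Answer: -1296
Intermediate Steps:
D = -36 (D = 3*(-12) = -36)
K(o, E) = -1 (K(o, E) = -3 + 2 = -1)
J(x) = x² (J(x) = (x² - x) + x = x²)
-J(D) = -1*(-36)² = -1*1296 = -1296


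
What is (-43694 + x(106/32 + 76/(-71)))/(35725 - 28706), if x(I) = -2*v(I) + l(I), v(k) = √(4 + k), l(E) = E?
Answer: -49633837/7973584 - √503461/996698 ≈ -6.2255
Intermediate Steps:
x(I) = I - 2*√(4 + I) (x(I) = -2*√(4 + I) + I = I - 2*√(4 + I))
(-43694 + x(106/32 + 76/(-71)))/(35725 - 28706) = (-43694 + ((106/32 + 76/(-71)) - 2*√(4 + (106/32 + 76/(-71)))))/(35725 - 28706) = (-43694 + ((106*(1/32) + 76*(-1/71)) - 2*√(4 + (106*(1/32) + 76*(-1/71)))))/7019 = (-43694 + ((53/16 - 76/71) - 2*√(4 + (53/16 - 76/71))))*(1/7019) = (-43694 + (2547/1136 - 2*√(4 + 2547/1136)))*(1/7019) = (-43694 + (2547/1136 - √503461/142))*(1/7019) = (-49633837/1136 - √503461/142)*(1/7019) = -49633837/7973584 - √503461/996698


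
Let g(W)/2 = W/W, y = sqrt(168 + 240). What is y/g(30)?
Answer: sqrt(102) ≈ 10.100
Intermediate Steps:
y = 2*sqrt(102) (y = sqrt(408) = 2*sqrt(102) ≈ 20.199)
g(W) = 2 (g(W) = 2*(W/W) = 2*1 = 2)
y/g(30) = (2*sqrt(102))/2 = (2*sqrt(102))*(1/2) = sqrt(102)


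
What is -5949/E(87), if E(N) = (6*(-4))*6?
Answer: 661/16 ≈ 41.313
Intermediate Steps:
E(N) = -144 (E(N) = -24*6 = -144)
-5949/E(87) = -5949/(-144) = -5949*(-1/144) = 661/16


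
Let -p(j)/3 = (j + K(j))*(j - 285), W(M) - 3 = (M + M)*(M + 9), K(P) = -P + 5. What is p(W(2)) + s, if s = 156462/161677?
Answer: 577343352/161677 ≈ 3571.0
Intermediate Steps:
K(P) = 5 - P
s = 156462/161677 (s = 156462*(1/161677) = 156462/161677 ≈ 0.96774)
W(M) = 3 + 2*M*(9 + M) (W(M) = 3 + (M + M)*(M + 9) = 3 + (2*M)*(9 + M) = 3 + 2*M*(9 + M))
p(j) = 4275 - 15*j (p(j) = -3*(j + (5 - j))*(j - 285) = -15*(-285 + j) = -3*(-1425 + 5*j) = 4275 - 15*j)
p(W(2)) + s = (4275 - 15*(3 + 2*2**2 + 18*2)) + 156462/161677 = (4275 - 15*(3 + 2*4 + 36)) + 156462/161677 = (4275 - 15*(3 + 8 + 36)) + 156462/161677 = (4275 - 15*47) + 156462/161677 = (4275 - 705) + 156462/161677 = 3570 + 156462/161677 = 577343352/161677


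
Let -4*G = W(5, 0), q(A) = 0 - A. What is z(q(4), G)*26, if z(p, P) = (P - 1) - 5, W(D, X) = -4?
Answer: -130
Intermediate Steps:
q(A) = -A
G = 1 (G = -¼*(-4) = 1)
z(p, P) = -6 + P (z(p, P) = (-1 + P) - 5 = -6 + P)
z(q(4), G)*26 = (-6 + 1)*26 = -5*26 = -130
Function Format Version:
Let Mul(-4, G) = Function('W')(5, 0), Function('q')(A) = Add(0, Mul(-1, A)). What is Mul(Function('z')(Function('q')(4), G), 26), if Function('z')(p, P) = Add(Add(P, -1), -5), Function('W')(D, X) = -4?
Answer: -130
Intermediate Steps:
Function('q')(A) = Mul(-1, A)
G = 1 (G = Mul(Rational(-1, 4), -4) = 1)
Function('z')(p, P) = Add(-6, P) (Function('z')(p, P) = Add(Add(-1, P), -5) = Add(-6, P))
Mul(Function('z')(Function('q')(4), G), 26) = Mul(Add(-6, 1), 26) = Mul(-5, 26) = -130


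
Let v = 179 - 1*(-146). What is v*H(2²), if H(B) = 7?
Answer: 2275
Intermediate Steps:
v = 325 (v = 179 + 146 = 325)
v*H(2²) = 325*7 = 2275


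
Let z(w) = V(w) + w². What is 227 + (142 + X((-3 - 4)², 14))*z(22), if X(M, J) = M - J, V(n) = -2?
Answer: 85541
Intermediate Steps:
z(w) = -2 + w²
227 + (142 + X((-3 - 4)², 14))*z(22) = 227 + (142 + ((-3 - 4)² - 1*14))*(-2 + 22²) = 227 + (142 + ((-7)² - 14))*(-2 + 484) = 227 + (142 + (49 - 14))*482 = 227 + (142 + 35)*482 = 227 + 177*482 = 227 + 85314 = 85541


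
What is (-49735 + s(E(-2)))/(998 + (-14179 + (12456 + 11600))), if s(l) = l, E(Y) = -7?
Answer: -49742/10875 ≈ -4.5740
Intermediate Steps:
(-49735 + s(E(-2)))/(998 + (-14179 + (12456 + 11600))) = (-49735 - 7)/(998 + (-14179 + (12456 + 11600))) = -49742/(998 + (-14179 + 24056)) = -49742/(998 + 9877) = -49742/10875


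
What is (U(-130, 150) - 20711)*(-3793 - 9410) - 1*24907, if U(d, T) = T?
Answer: 271441976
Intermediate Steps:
(U(-130, 150) - 20711)*(-3793 - 9410) - 1*24907 = (150 - 20711)*(-3793 - 9410) - 1*24907 = -20561*(-13203) - 24907 = 271466883 - 24907 = 271441976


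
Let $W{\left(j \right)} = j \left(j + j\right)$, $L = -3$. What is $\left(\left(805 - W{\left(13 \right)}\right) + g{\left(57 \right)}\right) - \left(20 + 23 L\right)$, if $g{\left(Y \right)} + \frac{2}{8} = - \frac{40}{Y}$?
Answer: $\frac{117431}{228} \approx 515.05$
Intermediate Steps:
$g{\left(Y \right)} = - \frac{1}{4} - \frac{40}{Y}$
$W{\left(j \right)} = 2 j^{2}$ ($W{\left(j \right)} = j 2 j = 2 j^{2}$)
$\left(\left(805 - W{\left(13 \right)}\right) + g{\left(57 \right)}\right) - \left(20 + 23 L\right) = \left(\left(805 - 2 \cdot 13^{2}\right) + \frac{-160 - 57}{4 \cdot 57}\right) - -49 = \left(\left(805 - 2 \cdot 169\right) + \frac{1}{4} \cdot \frac{1}{57} \left(-160 - 57\right)\right) + \left(-20 + 69\right) = \left(\left(805 - 338\right) + \frac{1}{4} \cdot \frac{1}{57} \left(-217\right)\right) + 49 = \left(\left(805 - 338\right) - \frac{217}{228}\right) + 49 = \left(467 - \frac{217}{228}\right) + 49 = \frac{106259}{228} + 49 = \frac{117431}{228}$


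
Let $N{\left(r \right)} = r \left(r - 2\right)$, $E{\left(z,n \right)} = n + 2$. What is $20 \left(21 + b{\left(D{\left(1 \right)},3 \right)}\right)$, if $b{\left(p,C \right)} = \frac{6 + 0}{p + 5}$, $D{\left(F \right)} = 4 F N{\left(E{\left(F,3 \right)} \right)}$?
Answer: $\frac{5484}{13} \approx 421.85$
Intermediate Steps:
$E{\left(z,n \right)} = 2 + n$
$N{\left(r \right)} = r \left(-2 + r\right)$
$D{\left(F \right)} = 60 F$ ($D{\left(F \right)} = 4 F \left(2 + 3\right) \left(-2 + \left(2 + 3\right)\right) = 4 F 5 \left(-2 + 5\right) = 4 F 5 \cdot 3 = 4 F 15 = 60 F$)
$b{\left(p,C \right)} = \frac{6}{5 + p}$
$20 \left(21 + b{\left(D{\left(1 \right)},3 \right)}\right) = 20 \left(21 + \frac{6}{5 + 60 \cdot 1}\right) = 20 \left(21 + \frac{6}{5 + 60}\right) = 20 \left(21 + \frac{6}{65}\right) = 20 \cdot \frac{1371}{65} = \frac{5484}{13}$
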